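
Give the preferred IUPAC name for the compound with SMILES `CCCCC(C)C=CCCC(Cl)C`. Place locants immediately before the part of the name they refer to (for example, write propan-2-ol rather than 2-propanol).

2-chloro-7-methylundec-5-ene

The longest chain bearing the multiple bond is 11 carbons long (undecane).
There is one C=C double bond, indicated by the ending -ene.
Choose the numbering such that numbering from this end puts the double bond at C-5 rather than C-6.
That gives the double bond between C-5 and C-6; a chloro group at C-2; a methyl group at C-7.
Prefixes are listed alphabetically: chloro, methyl.
Assembling the pieces gives 2-chloro-7-methylundec-5-ene.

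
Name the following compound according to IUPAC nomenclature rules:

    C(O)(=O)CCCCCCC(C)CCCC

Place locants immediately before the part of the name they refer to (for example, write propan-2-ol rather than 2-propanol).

8-methyldodecanoic acid

The longest chain bearing the –COOH group is 12 carbons long (dodecane).
A carboxylic acid (terminal –COOH) is the principal characteristic group, giving the suffix -oic acid.
Number the chain so that the carboxylic acid carbon is C-1 by definition.
That gives a methyl group at C-8.
The name is 8-methyldodecanoic acid.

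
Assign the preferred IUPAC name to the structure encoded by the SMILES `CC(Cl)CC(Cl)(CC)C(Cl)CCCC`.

2,4,5-trichloro-4-ethylnonane

The longest carbon chain is 9 atoms: the parent is nonane.
Number the chain so that the substituent locant set {2,4,4,5} is lower than {5,6,6,8} at the first point of difference.
This places chloro groups at C-2 and C-4 and C-5; an ethyl group at C-4.
Substituent prefixes are cited in alphabetical order (multiplying prefixes like di-/tri- are ignored for ordering).
The name is 2,4,5-trichloro-4-ethylnonane.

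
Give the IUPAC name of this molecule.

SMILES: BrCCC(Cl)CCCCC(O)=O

The longest carbon chain that includes the –COOH group has 8 carbons, so the parent hydride is octane.
The principal characteristic group is a carboxylic acid (terminal –COOH), named with the suffix -oic acid.
Number the chain so that the carboxylic acid carbon is C-1 by definition.
That gives a bromo group at C-8; a chloro group at C-6.
Substituent prefixes are cited in alphabetical order (multiplying prefixes like di-/tri- are ignored for ordering).
Assembling the pieces gives 8-bromo-6-chlorooctanoic acid.

8-bromo-6-chlorooctanoic acid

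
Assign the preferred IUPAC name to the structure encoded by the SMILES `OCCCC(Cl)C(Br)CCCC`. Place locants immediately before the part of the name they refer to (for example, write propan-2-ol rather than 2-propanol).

The longest carbon chain that includes the –OH group has 9 carbons, so the parent hydride is nonane.
The principal characteristic group is an alcohol (–OH), named with the suffix -ol.
The numbering direction is chosen so that numbering from this end puts the hydroxyl group at C-1 rather than C-9.
With this numbering: the hydroxyl at C-1; a bromo group at C-5; a chloro group at C-4.
The substituents are ordered alphabetically, ignoring any di-/tri- multipliers.
The name is 5-bromo-4-chlorononan-1-ol.

5-bromo-4-chlorononan-1-ol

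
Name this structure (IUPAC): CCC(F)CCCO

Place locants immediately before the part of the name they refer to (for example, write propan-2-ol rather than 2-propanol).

4-fluorohexan-1-ol

The longest carbon chain that includes the –OH group has 6 carbons, so the parent hydride is hexane.
An alcohol (–OH) is the principal characteristic group, giving the suffix -ol.
Choose the numbering such that numbering from this end puts the hydroxyl group at C-1 rather than C-6.
This places the hydroxyl at C-1; a fluoro group at C-4.
The name is 4-fluorohexan-1-ol.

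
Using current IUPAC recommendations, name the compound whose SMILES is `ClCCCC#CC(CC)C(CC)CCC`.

1-chloro-6,7-diethyldec-4-yne

The longest chain bearing the multiple bond is 10 carbons long (decane).
The chain contains a C≡C triple bond, so the unsaturation ending is -yne.
Choose the numbering such that numbering from this end puts the triple bond at C-4 rather than C-6.
With this numbering: the triple bond between C-4 and C-5; a chloro group at C-1; ethyl groups at C-6 and C-7.
Prefixes are listed alphabetically: chloro, ethyl.
Putting it together: 1-chloro-6,7-diethyldec-4-yne.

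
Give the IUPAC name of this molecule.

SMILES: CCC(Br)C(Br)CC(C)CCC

3,4-dibromo-6-methylnonane

The longest continuous carbon chain has 9 atoms, so the parent hydride is nonane.
Choose the numbering such that the substituent locant set {3,4,6} is lower than {4,6,7} at the first point of difference.
That gives bromo groups at C-3 and C-4; a methyl group at C-6.
The substituents are ordered alphabetically, ignoring any di-/tri- multipliers.
The name is 3,4-dibromo-6-methylnonane.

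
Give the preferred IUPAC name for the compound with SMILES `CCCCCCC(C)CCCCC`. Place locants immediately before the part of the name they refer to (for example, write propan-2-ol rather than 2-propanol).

The parent chain contains 12 carbons (dodecane).
Number the chain so that the substituent locant set {6} is lower than {7} at the first point of difference.
This places a methyl group at C-6.
Putting it together: 6-methyldodecane.

6-methyldodecane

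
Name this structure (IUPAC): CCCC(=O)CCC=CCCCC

The longest chain bearing the carbonyl and the multiple bond is 12 carbons long (dodecane).
A ketone (C=O on an internal carbon) is the principal characteristic group, giving the suffix -one.
The chain contains a C=C double bond, so the unsaturation ending is -ene.
The numbering direction is chosen so that numbering from this end puts the carbonyl group at C-4 rather than C-9.
This places the carbonyl at C-4; the double bond between C-7 and C-8.
Assembling the pieces gives dodec-7-en-4-one.

dodec-7-en-4-one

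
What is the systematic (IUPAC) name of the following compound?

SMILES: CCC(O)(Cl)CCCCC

The longest chain bearing the –OH group is 8 carbons long (octane).
An alcohol (–OH) is the principal characteristic group, giving the suffix -ol.
Number the chain so that numbering from this end puts the hydroxyl group at C-3 rather than C-6.
With this numbering: the hydroxyl at C-3; a chloro group at C-3.
The name is 3-chlorooctan-3-ol.

3-chlorooctan-3-ol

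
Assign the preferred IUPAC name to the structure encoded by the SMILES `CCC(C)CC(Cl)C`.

The parent chain contains 6 carbons (hexane).
The numbering direction is chosen so that the substituent locant set {2,4} is lower than {3,5} at the first point of difference.
With this numbering: a chloro group at C-2; a methyl group at C-4.
The substituents are ordered alphabetically, ignoring any di-/tri- multipliers.
Putting it together: 2-chloro-4-methylhexane.

2-chloro-4-methylhexane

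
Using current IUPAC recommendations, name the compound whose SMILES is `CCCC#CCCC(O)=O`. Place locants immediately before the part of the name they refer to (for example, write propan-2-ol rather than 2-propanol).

oct-4-ynoic acid

Counting along the main chain through the –COOH group and the multiple bond gives 8 carbons: the parent is octane.
A carboxylic acid (terminal –COOH) is the principal characteristic group, giving the suffix -oic acid.
There is one C≡C triple bond, indicated by the ending -yne.
Number the chain so that the carboxylic acid carbon is C-1 by definition.
This places the triple bond between C-4 and C-5.
Assembling the pieces gives oct-4-ynoic acid.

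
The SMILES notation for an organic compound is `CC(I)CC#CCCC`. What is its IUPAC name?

2-iodooct-4-yne

The longest carbon chain that includes the multiple bond has 8 carbons, so the parent hydride is octane.
There is one C≡C triple bond, indicated by the ending -yne.
Choose the numbering such that the substituent locant set {2} is lower than {7} at the first point of difference.
This places the triple bond between C-4 and C-5; an iodo group at C-2.
Putting it together: 2-iodooct-4-yne.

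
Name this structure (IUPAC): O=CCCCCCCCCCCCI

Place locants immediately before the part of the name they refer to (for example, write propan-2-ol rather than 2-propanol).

The longest carbon chain that includes the –CHO group has 12 carbons, so the parent hydride is dodecane.
An aldehyde (terminal –CHO) is the principal characteristic group, giving the suffix -al.
Choose the numbering such that the aldehyde carbon is C-1 by definition.
That gives an iodo group at C-12.
Assembling the pieces gives 12-iodododecanal.

12-iodododecanal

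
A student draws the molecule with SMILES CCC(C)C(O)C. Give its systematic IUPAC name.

3-methylpentan-2-ol

Counting along the main chain through the –OH group gives 5 carbons: the parent is pentane.
An alcohol (–OH) is the principal characteristic group, giving the suffix -ol.
Number the chain so that numbering from this end puts the hydroxyl group at C-2 rather than C-4.
This places the hydroxyl at C-2; a methyl group at C-3.
Putting it together: 3-methylpentan-2-ol.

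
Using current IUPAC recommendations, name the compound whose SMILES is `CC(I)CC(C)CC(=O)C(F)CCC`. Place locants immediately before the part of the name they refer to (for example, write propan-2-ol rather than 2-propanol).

The longest carbon chain that includes the carbonyl has 10 carbons, so the parent hydride is decane.
The principal characteristic group is a ketone (C=O on an internal carbon), named with the suffix -one.
Number the chain so that numbering from this end puts the carbonyl group at C-5 rather than C-6.
With this numbering: the carbonyl at C-5; a fluoro group at C-4; an iodo group at C-9; a methyl group at C-7.
The substituents are ordered alphabetically, ignoring any di-/tri- multipliers.
The name is 4-fluoro-9-iodo-7-methyldecan-5-one.

4-fluoro-9-iodo-7-methyldecan-5-one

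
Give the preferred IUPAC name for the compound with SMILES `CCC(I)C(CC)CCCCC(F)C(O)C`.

8-ethyl-3-fluoro-9-iodoundecan-2-ol

The longest carbon chain that includes the –OH group has 11 carbons, so the parent hydride is undecane.
The highest-priority functional group is an alcohol (–OH), so the name ends in -ol.
Number the chain so that numbering from this end puts the hydroxyl group at C-2 rather than C-10.
With this numbering: the hydroxyl at C-2; an ethyl group at C-8; a fluoro group at C-3; an iodo group at C-9.
The substituents are ordered alphabetically, ignoring any di-/tri- multipliers.
Assembling the pieces gives 8-ethyl-3-fluoro-9-iodoundecan-2-ol.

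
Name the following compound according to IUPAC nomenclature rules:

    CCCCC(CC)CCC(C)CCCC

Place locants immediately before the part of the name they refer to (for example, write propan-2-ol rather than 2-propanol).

The longest carbon chain is 12 atoms: the parent is dodecane.
Choose the numbering such that the locant sets are identical either way, so the alphabetically earlier ethyl substituent takes the lower locant (5 rather than 8).
This places an ethyl group at C-5; a methyl group at C-8.
The substituents are ordered alphabetically, ignoring any di-/tri- multipliers.
Assembling the pieces gives 5-ethyl-8-methyldodecane.

5-ethyl-8-methyldodecane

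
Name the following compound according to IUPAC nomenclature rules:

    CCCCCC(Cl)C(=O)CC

Counting along the main chain through the carbonyl gives 9 carbons: the parent is nonane.
The highest-priority functional group is a ketone (C=O on an internal carbon), so the name ends in -one.
Choose the numbering such that numbering from this end puts the carbonyl group at C-3 rather than C-7.
That gives the carbonyl at C-3; a chloro group at C-4.
Assembling the pieces gives 4-chlorononan-3-one.

4-chlorononan-3-one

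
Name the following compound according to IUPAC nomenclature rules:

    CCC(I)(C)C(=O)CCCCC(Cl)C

Counting along the main chain through the carbonyl gives 10 carbons: the parent is decane.
A ketone (C=O on an internal carbon) is the principal characteristic group, giving the suffix -one.
The numbering direction is chosen so that numbering from this end puts the carbonyl group at C-4 rather than C-7.
This places the carbonyl at C-4; a chloro group at C-9; an iodo group at C-3; a methyl group at C-3.
Substituent prefixes are cited in alphabetical order (multiplying prefixes like di-/tri- are ignored for ordering).
Putting it together: 9-chloro-3-iodo-3-methyldecan-4-one.

9-chloro-3-iodo-3-methyldecan-4-one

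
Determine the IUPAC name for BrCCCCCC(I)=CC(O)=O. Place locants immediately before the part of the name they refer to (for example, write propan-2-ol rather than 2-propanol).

8-bromo-3-iodooct-2-enoic acid

The longest carbon chain that includes the –COOH group and the multiple bond has 8 carbons, so the parent hydride is octane.
A carboxylic acid (terminal –COOH) is the principal characteristic group, giving the suffix -oic acid.
The chain contains a C=C double bond, so the unsaturation ending is -ene.
The numbering direction is chosen so that the carboxylic acid carbon is C-1 by definition.
With this numbering: the double bond between C-2 and C-3; a bromo group at C-8; an iodo group at C-3.
The substituents are ordered alphabetically, ignoring any di-/tri- multipliers.
The name is 8-bromo-3-iodooct-2-enoic acid.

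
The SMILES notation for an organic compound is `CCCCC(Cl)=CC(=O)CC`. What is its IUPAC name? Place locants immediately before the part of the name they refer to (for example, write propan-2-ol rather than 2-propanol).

The longest chain bearing the carbonyl and the multiple bond is 9 carbons long (nonane).
A ketone (C=O on an internal carbon) is the principal characteristic group, giving the suffix -one.
The chain contains a C=C double bond, so the unsaturation ending is -ene.
Choose the numbering such that numbering from this end puts the carbonyl group at C-3 rather than C-7.
With this numbering: the carbonyl at C-3; the double bond between C-4 and C-5; a chloro group at C-5.
The name is 5-chloronon-4-en-3-one.

5-chloronon-4-en-3-one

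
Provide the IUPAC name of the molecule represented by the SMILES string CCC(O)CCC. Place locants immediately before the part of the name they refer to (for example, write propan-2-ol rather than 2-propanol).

hexan-3-ol

The longest carbon chain that includes the –OH group has 6 carbons, so the parent hydride is hexane.
The principal characteristic group is an alcohol (–OH), named with the suffix -ol.
Number the chain so that numbering from this end puts the hydroxyl group at C-3 rather than C-4.
With this numbering: the hydroxyl at C-3.
Assembling the pieces gives hexan-3-ol.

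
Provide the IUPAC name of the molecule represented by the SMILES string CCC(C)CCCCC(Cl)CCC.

The parent chain contains 11 carbons (undecane).
Number the chain so that the substituent locant set {3,8} is lower than {4,9} at the first point of difference.
This places a chloro group at C-8; a methyl group at C-3.
Prefixes are listed alphabetically: chloro, methyl.
The name is 8-chloro-3-methylundecane.

8-chloro-3-methylundecane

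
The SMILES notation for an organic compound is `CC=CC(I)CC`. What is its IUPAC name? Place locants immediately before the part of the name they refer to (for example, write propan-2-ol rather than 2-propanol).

The longest carbon chain that includes the multiple bond has 6 carbons, so the parent hydride is hexane.
A C=C double bond in the chain gives the infix -ene-.
The numbering direction is chosen so that numbering from this end puts the double bond at C-2 rather than C-4.
With this numbering: the double bond between C-2 and C-3; an iodo group at C-4.
Assembling the pieces gives 4-iodohex-2-ene.

4-iodohex-2-ene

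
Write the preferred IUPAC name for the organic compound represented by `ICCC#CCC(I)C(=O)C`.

3,8-diiodooct-5-yn-2-one

Counting along the main chain through the carbonyl and the multiple bond gives 8 carbons: the parent is octane.
The principal characteristic group is a ketone (C=O on an internal carbon), named with the suffix -one.
The chain contains a C≡C triple bond, so the unsaturation ending is -yne.
Number the chain so that numbering from this end puts the carbonyl group at C-2 rather than C-7.
This places the carbonyl at C-2; the triple bond between C-5 and C-6; iodo groups at C-3 and C-8.
Assembling the pieces gives 3,8-diiodooct-5-yn-2-one.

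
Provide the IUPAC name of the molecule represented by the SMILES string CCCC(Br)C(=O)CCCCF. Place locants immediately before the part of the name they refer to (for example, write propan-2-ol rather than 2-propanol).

6-bromo-1-fluorononan-5-one

The longest carbon chain that includes the carbonyl has 9 carbons, so the parent hydride is nonane.
The highest-priority functional group is a ketone (C=O on an internal carbon), so the name ends in -one.
Number the chain so that the substituent locant set {1,6} is lower than {4,9} at the first point of difference.
This places the carbonyl at C-5; a bromo group at C-6; a fluoro group at C-1.
The substituents are ordered alphabetically, ignoring any di-/tri- multipliers.
The name is 6-bromo-1-fluorononan-5-one.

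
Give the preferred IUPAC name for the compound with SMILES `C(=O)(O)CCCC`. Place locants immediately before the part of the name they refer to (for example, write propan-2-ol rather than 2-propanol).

pentanoic acid

The longest carbon chain that includes the –COOH group has 5 carbons, so the parent hydride is pentane.
The principal characteristic group is a carboxylic acid (terminal –COOH), named with the suffix -oic acid.
The numbering direction is chosen so that the carboxylic acid carbon is C-1 by definition.
The name is pentanoic acid.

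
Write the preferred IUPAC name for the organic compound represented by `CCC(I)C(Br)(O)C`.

2-bromo-3-iodopentan-2-ol

The longest carbon chain that includes the –OH group has 5 carbons, so the parent hydride is pentane.
The principal characteristic group is an alcohol (–OH), named with the suffix -ol.
The numbering direction is chosen so that numbering from this end puts the hydroxyl group at C-2 rather than C-4.
With this numbering: the hydroxyl at C-2; a bromo group at C-2; an iodo group at C-3.
Prefixes are listed alphabetically: bromo, iodo.
The name is 2-bromo-3-iodopentan-2-ol.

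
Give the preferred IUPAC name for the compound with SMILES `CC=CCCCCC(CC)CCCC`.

The longest carbon chain that includes the multiple bond has 12 carbons, so the parent hydride is dodecane.
There is one C=C double bond, indicated by the ending -ene.
Number the chain so that numbering from this end puts the double bond at C-2 rather than C-10.
That gives the double bond between C-2 and C-3; an ethyl group at C-8.
Putting it together: 8-ethyldodec-2-ene.

8-ethyldodec-2-ene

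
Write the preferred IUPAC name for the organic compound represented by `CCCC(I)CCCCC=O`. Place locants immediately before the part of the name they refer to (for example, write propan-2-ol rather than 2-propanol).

6-iodononanal

The longest chain bearing the –CHO group is 9 carbons long (nonane).
An aldehyde (terminal –CHO) is the principal characteristic group, giving the suffix -al.
The numbering direction is chosen so that the aldehyde carbon is C-1 by definition.
With this numbering: an iodo group at C-6.
Putting it together: 6-iodononanal.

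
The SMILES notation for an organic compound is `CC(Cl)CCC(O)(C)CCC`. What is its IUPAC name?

7-chloro-4-methyloctan-4-ol

The longest chain bearing the –OH group is 8 carbons long (octane).
The highest-priority functional group is an alcohol (–OH), so the name ends in -ol.
Number the chain so that numbering from this end puts the hydroxyl group at C-4 rather than C-5.
This places the hydroxyl at C-4; a chloro group at C-7; a methyl group at C-4.
Substituent prefixes are cited in alphabetical order (multiplying prefixes like di-/tri- are ignored for ordering).
Assembling the pieces gives 7-chloro-4-methyloctan-4-ol.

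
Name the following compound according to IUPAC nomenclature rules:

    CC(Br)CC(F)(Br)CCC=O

4,6-dibromo-4-fluoroheptanal

The longest chain bearing the –CHO group is 7 carbons long (heptane).
The principal characteristic group is an aldehyde (terminal –CHO), named with the suffix -al.
The numbering direction is chosen so that the aldehyde carbon is C-1 by definition.
That gives bromo groups at C-4 and C-6; a fluoro group at C-4.
Prefixes are listed alphabetically: bromo, fluoro.
Putting it together: 4,6-dibromo-4-fluoroheptanal.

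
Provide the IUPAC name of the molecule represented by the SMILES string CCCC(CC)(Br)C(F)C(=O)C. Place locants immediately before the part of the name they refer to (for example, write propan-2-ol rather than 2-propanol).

The longest chain bearing the carbonyl is 7 carbons long (heptane).
The principal characteristic group is a ketone (C=O on an internal carbon), named with the suffix -one.
Choose the numbering such that numbering from this end puts the carbonyl group at C-2 rather than C-6.
With this numbering: the carbonyl at C-2; a bromo group at C-4; an ethyl group at C-4; a fluoro group at C-3.
Substituent prefixes are cited in alphabetical order (multiplying prefixes like di-/tri- are ignored for ordering).
The name is 4-bromo-4-ethyl-3-fluoroheptan-2-one.

4-bromo-4-ethyl-3-fluoroheptan-2-one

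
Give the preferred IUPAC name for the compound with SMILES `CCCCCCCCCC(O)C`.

undecan-2-ol

Counting along the main chain through the –OH group gives 11 carbons: the parent is undecane.
The principal characteristic group is an alcohol (–OH), named with the suffix -ol.
Choose the numbering such that numbering from this end puts the hydroxyl group at C-2 rather than C-10.
That gives the hydroxyl at C-2.
Assembling the pieces gives undecan-2-ol.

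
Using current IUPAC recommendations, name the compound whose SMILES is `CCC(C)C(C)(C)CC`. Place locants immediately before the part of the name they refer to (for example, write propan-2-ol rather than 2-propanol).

3,3,4-trimethylhexane

The longest carbon chain is 6 atoms: the parent is hexane.
Number the chain so that the substituent locant set {3,3,4} is lower than {3,4,4} at the first point of difference.
With this numbering: methyl groups at C-3 (×2) and C-4.
Assembling the pieces gives 3,3,4-trimethylhexane.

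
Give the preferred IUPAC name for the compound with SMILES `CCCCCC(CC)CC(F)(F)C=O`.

Counting along the main chain through the –CHO group gives 9 carbons: the parent is nonane.
An aldehyde (terminal –CHO) is the principal characteristic group, giving the suffix -al.
Choose the numbering such that the aldehyde carbon is C-1 by definition.
This places an ethyl group at C-4; two fluoro groups at C-2.
Prefixes are listed alphabetically: ethyl, fluoro.
The name is 4-ethyl-2,2-difluorononanal.

4-ethyl-2,2-difluorononanal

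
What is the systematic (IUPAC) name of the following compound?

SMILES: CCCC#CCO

The longest carbon chain that includes the –OH group and the multiple bond has 6 carbons, so the parent hydride is hexane.
The highest-priority functional group is an alcohol (–OH), so the name ends in -ol.
The chain contains a C≡C triple bond, so the unsaturation ending is -yne.
The numbering direction is chosen so that numbering from this end puts the hydroxyl group at C-1 rather than C-6.
With this numbering: the hydroxyl at C-1; the triple bond between C-2 and C-3.
Assembling the pieces gives hex-2-yn-1-ol.

hex-2-yn-1-ol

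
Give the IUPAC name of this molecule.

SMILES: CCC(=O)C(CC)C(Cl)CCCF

The longest carbon chain that includes the carbonyl has 8 carbons, so the parent hydride is octane.
The highest-priority functional group is a ketone (C=O on an internal carbon), so the name ends in -one.
Number the chain so that numbering from this end puts the carbonyl group at C-3 rather than C-6.
This places the carbonyl at C-3; a chloro group at C-5; an ethyl group at C-4; a fluoro group at C-8.
Prefixes are listed alphabetically: chloro, ethyl, fluoro.
The name is 5-chloro-4-ethyl-8-fluorooctan-3-one.

5-chloro-4-ethyl-8-fluorooctan-3-one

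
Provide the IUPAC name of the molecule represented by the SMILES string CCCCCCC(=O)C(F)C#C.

Counting along the main chain through the carbonyl and the multiple bond gives 10 carbons: the parent is decane.
The highest-priority functional group is a ketone (C=O on an internal carbon), so the name ends in -one.
The chain contains a C≡C triple bond, so the unsaturation ending is -yne.
Choose the numbering such that numbering from this end puts the carbonyl group at C-4 rather than C-7.
That gives the carbonyl at C-4; the triple bond between C-1 and C-2; a fluoro group at C-3.
Assembling the pieces gives 3-fluorodec-1-yn-4-one.

3-fluorodec-1-yn-4-one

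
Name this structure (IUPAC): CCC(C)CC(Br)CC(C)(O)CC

5-bromo-3,7-dimethylnonan-3-ol

The longest chain bearing the –OH group is 9 carbons long (nonane).
The principal characteristic group is an alcohol (–OH), named with the suffix -ol.
Choose the numbering such that numbering from this end puts the hydroxyl group at C-3 rather than C-7.
This places the hydroxyl at C-3; a bromo group at C-5; methyl groups at C-3 and C-7.
The substituents are ordered alphabetically, ignoring any di-/tri- multipliers.
The name is 5-bromo-3,7-dimethylnonan-3-ol.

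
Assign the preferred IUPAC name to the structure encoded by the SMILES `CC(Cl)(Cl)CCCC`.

The longest continuous carbon chain has 6 atoms, so the parent hydride is hexane.
Choose the numbering such that the substituent locant set {2,2} is lower than {5,5} at the first point of difference.
This places two chloro groups at C-2.
The name is 2,2-dichlorohexane.

2,2-dichlorohexane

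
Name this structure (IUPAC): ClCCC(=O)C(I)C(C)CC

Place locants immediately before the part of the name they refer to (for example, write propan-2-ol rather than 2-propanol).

The longest carbon chain that includes the carbonyl has 7 carbons, so the parent hydride is heptane.
The principal characteristic group is a ketone (C=O on an internal carbon), named with the suffix -one.
Choose the numbering such that numbering from this end puts the carbonyl group at C-3 rather than C-5.
That gives the carbonyl at C-3; a chloro group at C-1; an iodo group at C-4; a methyl group at C-5.
Substituent prefixes are cited in alphabetical order (multiplying prefixes like di-/tri- are ignored for ordering).
Assembling the pieces gives 1-chloro-4-iodo-5-methylheptan-3-one.

1-chloro-4-iodo-5-methylheptan-3-one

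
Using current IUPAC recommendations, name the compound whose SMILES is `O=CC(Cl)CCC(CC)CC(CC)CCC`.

2-chloro-5,7-diethyldecanal

The longest carbon chain that includes the –CHO group has 10 carbons, so the parent hydride is decane.
The highest-priority functional group is an aldehyde (terminal –CHO), so the name ends in -al.
The numbering direction is chosen so that the aldehyde carbon is C-1 by definition.
This places a chloro group at C-2; ethyl groups at C-5 and C-7.
Substituent prefixes are cited in alphabetical order (multiplying prefixes like di-/tri- are ignored for ordering).
Assembling the pieces gives 2-chloro-5,7-diethyldecanal.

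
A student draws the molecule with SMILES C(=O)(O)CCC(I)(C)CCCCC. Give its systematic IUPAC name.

The longest carbon chain that includes the –COOH group has 9 carbons, so the parent hydride is nonane.
The principal characteristic group is a carboxylic acid (terminal –COOH), named with the suffix -oic acid.
Number the chain so that the carboxylic acid carbon is C-1 by definition.
This places an iodo group at C-4; a methyl group at C-4.
Prefixes are listed alphabetically: iodo, methyl.
Assembling the pieces gives 4-iodo-4-methylnonanoic acid.

4-iodo-4-methylnonanoic acid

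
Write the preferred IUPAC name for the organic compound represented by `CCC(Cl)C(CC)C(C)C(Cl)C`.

The longest continuous carbon chain has 7 atoms, so the parent hydride is heptane.
The numbering direction is chosen so that the substituent locant set {2,3,4,5} is lower than {3,4,5,6} at the first point of difference.
That gives chloro groups at C-2 and C-5; an ethyl group at C-4; a methyl group at C-3.
The substituents are ordered alphabetically, ignoring any di-/tri- multipliers.
Putting it together: 2,5-dichloro-4-ethyl-3-methylheptane.

2,5-dichloro-4-ethyl-3-methylheptane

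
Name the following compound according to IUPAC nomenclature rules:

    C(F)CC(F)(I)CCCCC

1,3-difluoro-3-iodooctane

The longest continuous carbon chain has 8 atoms, so the parent hydride is octane.
Number the chain so that the substituent locant set {1,3,3} is lower than {6,6,8} at the first point of difference.
This places fluoro groups at C-1 and C-3; an iodo group at C-3.
The substituents are ordered alphabetically, ignoring any di-/tri- multipliers.
Putting it together: 1,3-difluoro-3-iodooctane.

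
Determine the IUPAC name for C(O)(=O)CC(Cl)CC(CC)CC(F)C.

3-chloro-5-ethyl-7-fluorooctanoic acid

The longest carbon chain that includes the –COOH group has 8 carbons, so the parent hydride is octane.
The principal characteristic group is a carboxylic acid (terminal –COOH), named with the suffix -oic acid.
Number the chain so that the carboxylic acid carbon is C-1 by definition.
This places a chloro group at C-3; an ethyl group at C-5; a fluoro group at C-7.
Substituent prefixes are cited in alphabetical order (multiplying prefixes like di-/tri- are ignored for ordering).
Assembling the pieces gives 3-chloro-5-ethyl-7-fluorooctanoic acid.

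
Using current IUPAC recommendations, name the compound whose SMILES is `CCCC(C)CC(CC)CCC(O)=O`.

Counting along the main chain through the –COOH group gives 9 carbons: the parent is nonane.
The highest-priority functional group is a carboxylic acid (terminal –COOH), so the name ends in -oic acid.
Choose the numbering such that the carboxylic acid carbon is C-1 by definition.
With this numbering: an ethyl group at C-4; a methyl group at C-6.
Substituent prefixes are cited in alphabetical order (multiplying prefixes like di-/tri- are ignored for ordering).
The name is 4-ethyl-6-methylnonanoic acid.

4-ethyl-6-methylnonanoic acid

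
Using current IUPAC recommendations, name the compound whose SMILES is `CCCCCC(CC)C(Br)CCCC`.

5-bromo-6-ethylundecane

The longest continuous carbon chain has 11 atoms, so the parent hydride is undecane.
Choose the numbering such that the substituent locant set {5,6} is lower than {6,7} at the first point of difference.
With this numbering: a bromo group at C-5; an ethyl group at C-6.
Prefixes are listed alphabetically: bromo, ethyl.
The name is 5-bromo-6-ethylundecane.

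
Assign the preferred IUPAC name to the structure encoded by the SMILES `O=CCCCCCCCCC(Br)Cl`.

The longest carbon chain that includes the –CHO group has 10 carbons, so the parent hydride is decane.
The highest-priority functional group is an aldehyde (terminal –CHO), so the name ends in -al.
The numbering direction is chosen so that the aldehyde carbon is C-1 by definition.
This places a bromo group at C-10; a chloro group at C-10.
Prefixes are listed alphabetically: bromo, chloro.
The name is 10-bromo-10-chlorodecanal.

10-bromo-10-chlorodecanal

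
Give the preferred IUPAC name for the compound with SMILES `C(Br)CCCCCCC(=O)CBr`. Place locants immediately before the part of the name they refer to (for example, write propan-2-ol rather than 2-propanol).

Counting along the main chain through the carbonyl gives 9 carbons: the parent is nonane.
The principal characteristic group is a ketone (C=O on an internal carbon), named with the suffix -one.
Number the chain so that numbering from this end puts the carbonyl group at C-2 rather than C-8.
That gives the carbonyl at C-2; bromo groups at C-1 and C-9.
The name is 1,9-dibromononan-2-one.

1,9-dibromononan-2-one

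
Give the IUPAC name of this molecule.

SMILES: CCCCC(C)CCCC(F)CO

2-fluoro-6-methyldecan-1-ol

The longest chain bearing the –OH group is 10 carbons long (decane).
The highest-priority functional group is an alcohol (–OH), so the name ends in -ol.
Number the chain so that numbering from this end puts the hydroxyl group at C-1 rather than C-10.
That gives the hydroxyl at C-1; a fluoro group at C-2; a methyl group at C-6.
The substituents are ordered alphabetically, ignoring any di-/tri- multipliers.
The name is 2-fluoro-6-methyldecan-1-ol.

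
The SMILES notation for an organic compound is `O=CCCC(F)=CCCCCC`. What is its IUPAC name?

Counting along the main chain through the –CHO group and the multiple bond gives 10 carbons: the parent is decane.
An aldehyde (terminal –CHO) is the principal characteristic group, giving the suffix -al.
The chain contains a C=C double bond, so the unsaturation ending is -ene.
Number the chain so that the aldehyde carbon is C-1 by definition.
That gives the double bond between C-4 and C-5; a fluoro group at C-4.
Putting it together: 4-fluorodec-4-enal.

4-fluorodec-4-enal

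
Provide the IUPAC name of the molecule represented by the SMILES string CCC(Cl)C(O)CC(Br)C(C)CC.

The longest chain bearing the –OH group is 9 carbons long (nonane).
The highest-priority functional group is an alcohol (–OH), so the name ends in -ol.
Choose the numbering such that numbering from this end puts the hydroxyl group at C-4 rather than C-6.
This places the hydroxyl at C-4; a bromo group at C-6; a chloro group at C-3; a methyl group at C-7.
The substituents are ordered alphabetically, ignoring any di-/tri- multipliers.
Assembling the pieces gives 6-bromo-3-chloro-7-methylnonan-4-ol.

6-bromo-3-chloro-7-methylnonan-4-ol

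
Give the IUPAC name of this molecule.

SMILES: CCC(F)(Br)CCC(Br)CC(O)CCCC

The longest chain bearing the –OH group is 12 carbons long (dodecane).
The principal characteristic group is an alcohol (–OH), named with the suffix -ol.
The numbering direction is chosen so that numbering from this end puts the hydroxyl group at C-5 rather than C-8.
This places the hydroxyl at C-5; bromo groups at C-7 and C-10; a fluoro group at C-10.
The substituents are ordered alphabetically, ignoring any di-/tri- multipliers.
The name is 7,10-dibromo-10-fluorododecan-5-ol.

7,10-dibromo-10-fluorododecan-5-ol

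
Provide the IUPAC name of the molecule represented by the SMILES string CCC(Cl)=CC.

3-chloropent-2-ene

The longest carbon chain that includes the multiple bond has 5 carbons, so the parent hydride is pentane.
There is one C=C double bond, indicated by the ending -ene.
Choose the numbering such that numbering from this end puts the double bond at C-2 rather than C-3.
That gives the double bond between C-2 and C-3; a chloro group at C-3.
Assembling the pieces gives 3-chloropent-2-ene.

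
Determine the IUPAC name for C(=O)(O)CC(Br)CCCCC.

The longest carbon chain that includes the –COOH group has 8 carbons, so the parent hydride is octane.
The highest-priority functional group is a carboxylic acid (terminal –COOH), so the name ends in -oic acid.
The numbering direction is chosen so that the carboxylic acid carbon is C-1 by definition.
With this numbering: a bromo group at C-3.
Assembling the pieces gives 3-bromooctanoic acid.

3-bromooctanoic acid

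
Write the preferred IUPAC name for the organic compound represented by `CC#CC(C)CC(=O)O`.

Counting along the main chain through the –COOH group and the multiple bond gives 6 carbons: the parent is hexane.
The highest-priority functional group is a carboxylic acid (terminal –COOH), so the name ends in -oic acid.
The chain contains a C≡C triple bond, so the unsaturation ending is -yne.
The numbering direction is chosen so that the carboxylic acid carbon is C-1 by definition.
This places the triple bond between C-4 and C-5; a methyl group at C-3.
The name is 3-methylhex-4-ynoic acid.

3-methylhex-4-ynoic acid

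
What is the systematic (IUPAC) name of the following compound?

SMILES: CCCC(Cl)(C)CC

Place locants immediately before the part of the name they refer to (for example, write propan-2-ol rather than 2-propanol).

3-chloro-3-methylhexane

The longest carbon chain is 6 atoms: the parent is hexane.
Choose the numbering such that the substituent locant set {3,3} is lower than {4,4} at the first point of difference.
This places a chloro group at C-3; a methyl group at C-3.
Substituent prefixes are cited in alphabetical order (multiplying prefixes like di-/tri- are ignored for ordering).
Putting it together: 3-chloro-3-methylhexane.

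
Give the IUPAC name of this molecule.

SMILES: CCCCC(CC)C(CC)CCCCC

5,6-diethylundecane

The longest carbon chain is 11 atoms: the parent is undecane.
Number the chain so that the substituent locant set {5,6} is lower than {6,7} at the first point of difference.
With this numbering: ethyl groups at C-5 and C-6.
Assembling the pieces gives 5,6-diethylundecane.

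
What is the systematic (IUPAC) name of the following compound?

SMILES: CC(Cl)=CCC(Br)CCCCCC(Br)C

5,11-dibromo-2-chlorododec-2-ene

The longest carbon chain that includes the multiple bond has 12 carbons, so the parent hydride is dodecane.
A C=C double bond in the chain gives the infix -ene-.
Number the chain so that numbering from this end puts the double bond at C-2 rather than C-10.
This places the double bond between C-2 and C-3; bromo groups at C-5 and C-11; a chloro group at C-2.
The substituents are ordered alphabetically, ignoring any di-/tri- multipliers.
Assembling the pieces gives 5,11-dibromo-2-chlorododec-2-ene.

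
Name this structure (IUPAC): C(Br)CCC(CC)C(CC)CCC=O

The longest carbon chain that includes the –CHO group has 8 carbons, so the parent hydride is octane.
The highest-priority functional group is an aldehyde (terminal –CHO), so the name ends in -al.
Choose the numbering such that the aldehyde carbon is C-1 by definition.
That gives a bromo group at C-8; ethyl groups at C-4 and C-5.
Substituent prefixes are cited in alphabetical order (multiplying prefixes like di-/tri- are ignored for ordering).
Assembling the pieces gives 8-bromo-4,5-diethyloctanal.

8-bromo-4,5-diethyloctanal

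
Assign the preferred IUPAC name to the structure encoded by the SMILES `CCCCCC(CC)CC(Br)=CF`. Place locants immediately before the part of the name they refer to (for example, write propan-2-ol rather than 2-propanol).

2-bromo-4-ethyl-1-fluoronon-1-ene

Counting along the main chain through the multiple bond gives 9 carbons: the parent is nonane.
The chain contains a C=C double bond, so the unsaturation ending is -ene.
The numbering direction is chosen so that numbering from this end puts the double bond at C-1 rather than C-8.
That gives the double bond between C-1 and C-2; a bromo group at C-2; an ethyl group at C-4; a fluoro group at C-1.
Substituent prefixes are cited in alphabetical order (multiplying prefixes like di-/tri- are ignored for ordering).
Putting it together: 2-bromo-4-ethyl-1-fluoronon-1-ene.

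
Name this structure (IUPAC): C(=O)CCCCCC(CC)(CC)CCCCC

7,7-diethyldodecanal

Counting along the main chain through the –CHO group gives 12 carbons: the parent is dodecane.
The highest-priority functional group is an aldehyde (terminal –CHO), so the name ends in -al.
Choose the numbering such that the aldehyde carbon is C-1 by definition.
This places two ethyl groups at C-7.
Putting it together: 7,7-diethyldodecanal.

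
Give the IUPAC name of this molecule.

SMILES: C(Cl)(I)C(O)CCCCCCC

1-chloro-1-iodononan-2-ol

The longest chain bearing the –OH group is 9 carbons long (nonane).
The principal characteristic group is an alcohol (–OH), named with the suffix -ol.
Number the chain so that numbering from this end puts the hydroxyl group at C-2 rather than C-8.
That gives the hydroxyl at C-2; a chloro group at C-1; an iodo group at C-1.
Prefixes are listed alphabetically: chloro, iodo.
Putting it together: 1-chloro-1-iodononan-2-ol.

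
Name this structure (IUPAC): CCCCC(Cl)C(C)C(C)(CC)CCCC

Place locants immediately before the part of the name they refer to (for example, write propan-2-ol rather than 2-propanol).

7-chloro-5-ethyl-5,6-dimethylundecane

The longest carbon chain is 11 atoms: the parent is undecane.
The numbering direction is chosen so that the substituent locant set {5,5,6,7} is lower than {5,6,7,7} at the first point of difference.
This places a chloro group at C-7; an ethyl group at C-5; methyl groups at C-5 and C-6.
The substituents are ordered alphabetically, ignoring any di-/tri- multipliers.
Assembling the pieces gives 7-chloro-5-ethyl-5,6-dimethylundecane.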